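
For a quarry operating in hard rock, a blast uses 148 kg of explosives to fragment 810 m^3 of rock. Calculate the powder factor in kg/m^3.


Powder factor = explosive mass / rock volume
= 148 / 810
= 0.1827 kg/m^3

0.1827 kg/m^3


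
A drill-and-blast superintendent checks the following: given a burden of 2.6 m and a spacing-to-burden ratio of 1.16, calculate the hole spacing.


Spacing = burden * ratio
= 2.6 * 1.16
= 3.016 m

3.016 m


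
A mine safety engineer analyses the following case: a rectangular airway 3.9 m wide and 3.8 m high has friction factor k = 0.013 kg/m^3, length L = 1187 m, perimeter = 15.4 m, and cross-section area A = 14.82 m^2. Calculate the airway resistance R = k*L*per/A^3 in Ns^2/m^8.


Compute the numerator:
k * L * per = 0.013 * 1187 * 15.4
= 237.6374
Compute the denominator:
A^3 = 14.82^3 = 3254.952168
Resistance:
R = 237.6374 / 3254.952168
= 0.073 Ns^2/m^8

0.073 Ns^2/m^8


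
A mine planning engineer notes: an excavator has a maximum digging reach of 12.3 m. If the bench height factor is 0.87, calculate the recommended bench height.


10.701 m

Bench height = reach * factor
= 12.3 * 0.87
= 10.701 m


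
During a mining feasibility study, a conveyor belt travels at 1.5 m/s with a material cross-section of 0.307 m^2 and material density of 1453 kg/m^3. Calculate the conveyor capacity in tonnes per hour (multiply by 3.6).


2408.7834 t/h

Volumetric flow = speed * area
= 1.5 * 0.307 = 0.4605 m^3/s
Mass flow = volumetric * density
= 0.4605 * 1453 = 669.1065 kg/s
Convert to t/h: multiply by 3.6
Capacity = 669.1065 * 3.6
= 2408.7834 t/h


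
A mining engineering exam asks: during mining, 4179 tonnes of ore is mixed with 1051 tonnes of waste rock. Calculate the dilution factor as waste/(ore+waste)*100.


20.0956%

Total material = ore + waste
= 4179 + 1051 = 5230 tonnes
Dilution = waste / total * 100
= 1051 / 5230 * 100
= 0.2009560229 * 100
= 20.0956%


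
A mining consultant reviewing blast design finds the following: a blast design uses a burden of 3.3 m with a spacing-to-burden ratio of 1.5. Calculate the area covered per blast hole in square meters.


First, find the spacing:
Spacing = burden * ratio = 3.3 * 1.5
= 4.95 m
Then, calculate the area:
Area = burden * spacing = 3.3 * 4.95
= 16.335 m^2

16.335 m^2


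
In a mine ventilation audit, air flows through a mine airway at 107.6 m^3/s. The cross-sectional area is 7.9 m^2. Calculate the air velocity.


13.6203 m/s

Velocity = flow rate / cross-sectional area
= 107.6 / 7.9
= 13.6203 m/s


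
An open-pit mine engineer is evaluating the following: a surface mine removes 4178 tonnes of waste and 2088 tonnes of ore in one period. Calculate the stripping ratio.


Stripping ratio = waste tonnage / ore tonnage
= 4178 / 2088
= 2.001

2.001


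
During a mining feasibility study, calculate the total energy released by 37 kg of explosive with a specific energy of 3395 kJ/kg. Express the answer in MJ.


125.615 MJ

Energy = mass * specific_energy / 1000
= 37 * 3395 / 1000
= 125615 / 1000
= 125.615 MJ


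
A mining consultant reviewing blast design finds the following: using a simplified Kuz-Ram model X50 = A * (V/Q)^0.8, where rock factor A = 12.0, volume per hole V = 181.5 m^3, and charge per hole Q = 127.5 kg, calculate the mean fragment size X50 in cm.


15.9175 cm

Compute V/Q:
V/Q = 181.5 / 127.5 = 1.423529412
Raise to the power 0.8:
(V/Q)^0.8 = 1.423529412^0.8 = 1.326456938
Multiply by A:
X50 = 12.0 * 1.326456938
= 15.9175 cm


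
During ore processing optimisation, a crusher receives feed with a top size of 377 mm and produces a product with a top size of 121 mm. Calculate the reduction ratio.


3.1157

Reduction ratio = feed size / product size
= 377 / 121
= 3.1157


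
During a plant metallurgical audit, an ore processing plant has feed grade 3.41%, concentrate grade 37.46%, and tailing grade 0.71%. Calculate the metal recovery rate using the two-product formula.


80.7086%

Using the two-product formula:
R = 100 * c * (f - t) / (f * (c - t))
Numerator = 100 * 37.46 * (3.41 - 0.71)
= 100 * 37.46 * 2.7
= 10114.2
Denominator = 3.41 * (37.46 - 0.71)
= 3.41 * 36.75
= 125.3175
R = 10114.2 / 125.3175
= 80.7086%


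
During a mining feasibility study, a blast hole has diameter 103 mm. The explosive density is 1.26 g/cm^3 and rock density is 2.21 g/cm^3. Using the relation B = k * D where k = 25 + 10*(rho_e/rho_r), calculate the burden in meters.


First, compute k:
rho_e / rho_r = 1.26 / 2.21 = 0.5701357466
k = 25 + 10 * 0.5701357466 = 30.70135747
Then, compute burden:
B = k * D / 1000 = 30.70135747 * 103 / 1000
= 3162.239819 / 1000
= 3.1622 m

3.1622 m


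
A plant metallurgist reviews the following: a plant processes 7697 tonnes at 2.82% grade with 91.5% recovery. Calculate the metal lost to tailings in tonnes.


18.4497 tonnes

Total metal in feed:
= 7697 * 2.82 / 100 = 217.0554 tonnes
Metal recovered:
= 217.0554 * 91.5 / 100 = 198.605691 tonnes
Metal lost to tailings:
= 217.0554 - 198.605691
= 18.4497 tonnes


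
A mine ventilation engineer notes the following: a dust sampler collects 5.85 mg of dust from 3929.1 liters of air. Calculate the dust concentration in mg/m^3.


1.4889 mg/m^3

Convert liters to m^3: 1 m^3 = 1000 L
Concentration = mass / volume * 1000
= 5.85 / 3929.1 * 1000
= 0.001488890586 * 1000
= 1.4889 mg/m^3


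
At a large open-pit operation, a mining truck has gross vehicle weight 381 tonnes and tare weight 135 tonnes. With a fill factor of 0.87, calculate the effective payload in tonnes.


214.02 tonnes

Maximum payload = gross - tare
= 381 - 135 = 246 tonnes
Effective payload = max payload * fill factor
= 246 * 0.87
= 214.02 tonnes


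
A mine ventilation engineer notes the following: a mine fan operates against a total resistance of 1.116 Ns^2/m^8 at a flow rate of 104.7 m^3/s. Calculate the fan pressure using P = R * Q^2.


Compute Q^2:
Q^2 = 104.7^2 = 10962.09
Compute pressure:
P = R * Q^2 = 1.116 * 10962.09
= 12233.6924 Pa

12233.6924 Pa


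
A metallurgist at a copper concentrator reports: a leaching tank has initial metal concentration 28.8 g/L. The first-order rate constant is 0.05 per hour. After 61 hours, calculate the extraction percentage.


Compute the exponent:
-k * t = -0.05 * 61 = -3.05
Remaining concentration:
C = 28.8 * exp(-3.05)
= 28.8 * 0.04735892439
= 1.363937022 g/L
Extracted = 28.8 - 1.363937022 = 27.43606298 g/L
Extraction % = 27.43606298 / 28.8 * 100
= 95.2641%

95.2641%


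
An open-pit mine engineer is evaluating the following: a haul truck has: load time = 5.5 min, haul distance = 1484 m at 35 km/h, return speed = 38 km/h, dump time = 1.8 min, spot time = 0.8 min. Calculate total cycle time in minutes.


12.9872 min

Convert haul speed to m/min: 35 * 1000/60 = 583.3333333 m/min
Haul time = 1484 / 583.3333333 = 2.544 min
Convert return speed to m/min: 38 * 1000/60 = 633.3333333 m/min
Return time = 1484 / 633.3333333 = 2.343157895 min
Total cycle time:
= 5.5 + 2.544 + 1.8 + 2.343157895 + 0.8
= 12.9872 min


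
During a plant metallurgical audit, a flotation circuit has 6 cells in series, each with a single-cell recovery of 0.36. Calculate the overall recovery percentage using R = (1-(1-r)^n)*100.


Complement of single-cell recovery:
1 - r = 1 - 0.36 = 0.64
Raise to power n:
(1 - r)^6 = 0.64^6 = 0.06871947674
Overall recovery:
R = (1 - 0.06871947674) * 100
= 93.1281%

93.1281%


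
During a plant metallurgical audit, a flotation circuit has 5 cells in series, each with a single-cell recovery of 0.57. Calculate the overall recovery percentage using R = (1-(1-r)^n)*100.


98.5299%

Complement of single-cell recovery:
1 - r = 1 - 0.57 = 0.43
Raise to power n:
(1 - r)^5 = 0.43^5 = 0.0147008443
Overall recovery:
R = (1 - 0.0147008443) * 100
= 98.5299%


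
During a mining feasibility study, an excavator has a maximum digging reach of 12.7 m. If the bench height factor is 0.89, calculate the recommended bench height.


Bench height = reach * factor
= 12.7 * 0.89
= 11.303 m

11.303 m


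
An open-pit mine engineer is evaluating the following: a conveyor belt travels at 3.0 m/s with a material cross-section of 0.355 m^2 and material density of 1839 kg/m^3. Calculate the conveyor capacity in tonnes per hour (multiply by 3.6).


7050.726 t/h

Volumetric flow = speed * area
= 3.0 * 0.355 = 1.065 m^3/s
Mass flow = volumetric * density
= 1.065 * 1839 = 1958.535 kg/s
Convert to t/h: multiply by 3.6
Capacity = 1958.535 * 3.6
= 7050.726 t/h


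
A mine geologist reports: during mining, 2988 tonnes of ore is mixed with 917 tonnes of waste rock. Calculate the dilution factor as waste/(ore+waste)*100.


23.4827%

Total material = ore + waste
= 2988 + 917 = 3905 tonnes
Dilution = waste / total * 100
= 917 / 3905 * 100
= 0.2348271447 * 100
= 23.4827%


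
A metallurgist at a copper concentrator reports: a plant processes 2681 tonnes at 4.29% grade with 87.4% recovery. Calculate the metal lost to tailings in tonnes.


14.4919 tonnes

Total metal in feed:
= 2681 * 4.29 / 100 = 115.0149 tonnes
Metal recovered:
= 115.0149 * 87.4 / 100 = 100.5230226 tonnes
Metal lost to tailings:
= 115.0149 - 100.5230226
= 14.4919 tonnes


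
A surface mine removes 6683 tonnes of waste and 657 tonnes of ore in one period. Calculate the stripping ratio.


10.172

Stripping ratio = waste tonnage / ore tonnage
= 6683 / 657
= 10.172


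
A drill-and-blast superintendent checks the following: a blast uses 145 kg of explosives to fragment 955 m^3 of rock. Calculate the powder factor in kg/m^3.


Powder factor = explosive mass / rock volume
= 145 / 955
= 0.1518 kg/m^3

0.1518 kg/m^3


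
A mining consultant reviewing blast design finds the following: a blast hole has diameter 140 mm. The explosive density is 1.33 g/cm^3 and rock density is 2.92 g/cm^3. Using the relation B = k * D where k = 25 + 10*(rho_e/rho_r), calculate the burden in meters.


4.1377 m

First, compute k:
rho_e / rho_r = 1.33 / 2.92 = 0.4554794521
k = 25 + 10 * 0.4554794521 = 29.55479452
Then, compute burden:
B = k * D / 1000 = 29.55479452 * 140 / 1000
= 4137.671233 / 1000
= 4.1377 m


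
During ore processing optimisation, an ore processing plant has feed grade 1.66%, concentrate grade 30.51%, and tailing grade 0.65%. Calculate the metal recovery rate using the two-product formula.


62.1678%

Using the two-product formula:
R = 100 * c * (f - t) / (f * (c - t))
Numerator = 100 * 30.51 * (1.66 - 0.65)
= 100 * 30.51 * 1.01
= 3081.51
Denominator = 1.66 * (30.51 - 0.65)
= 1.66 * 29.86
= 49.5676
R = 3081.51 / 49.5676
= 62.1678%


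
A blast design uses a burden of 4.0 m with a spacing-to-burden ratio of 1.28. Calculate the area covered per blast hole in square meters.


20.48 m^2

First, find the spacing:
Spacing = burden * ratio = 4.0 * 1.28
= 5.12 m
Then, calculate the area:
Area = burden * spacing = 4.0 * 5.12
= 20.48 m^2


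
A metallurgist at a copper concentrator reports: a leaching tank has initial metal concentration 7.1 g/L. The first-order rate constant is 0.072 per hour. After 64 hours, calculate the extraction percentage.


99.0028%

Compute the exponent:
-k * t = -0.072 * 64 = -4.608
Remaining concentration:
C = 7.1 * exp(-4.608)
= 7.1 * 0.009971741861
= 0.07079936722 g/L
Extracted = 7.1 - 0.07079936722 = 7.029200633 g/L
Extraction % = 7.029200633 / 7.1 * 100
= 99.0028%


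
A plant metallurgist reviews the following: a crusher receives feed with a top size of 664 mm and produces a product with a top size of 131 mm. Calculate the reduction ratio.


5.0687

Reduction ratio = feed size / product size
= 664 / 131
= 5.0687


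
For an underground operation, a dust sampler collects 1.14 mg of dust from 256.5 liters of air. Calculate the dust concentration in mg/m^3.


4.4444 mg/m^3

Convert liters to m^3: 1 m^3 = 1000 L
Concentration = mass / volume * 1000
= 1.14 / 256.5 * 1000
= 0.004444444444 * 1000
= 4.4444 mg/m^3


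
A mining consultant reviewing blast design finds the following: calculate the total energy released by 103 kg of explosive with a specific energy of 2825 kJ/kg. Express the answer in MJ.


Energy = mass * specific_energy / 1000
= 103 * 2825 / 1000
= 290975 / 1000
= 290.975 MJ

290.975 MJ


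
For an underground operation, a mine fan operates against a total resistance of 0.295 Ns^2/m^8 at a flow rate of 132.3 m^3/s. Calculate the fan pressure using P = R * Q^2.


5163.4706 Pa

Compute Q^2:
Q^2 = 132.3^2 = 17503.29
Compute pressure:
P = R * Q^2 = 0.295 * 17503.29
= 5163.4706 Pa


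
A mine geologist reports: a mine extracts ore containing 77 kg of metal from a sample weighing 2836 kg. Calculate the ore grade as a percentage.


Ore grade = (metal mass / ore mass) * 100
= (77 / 2836) * 100
= 0.02715091678 * 100
= 2.7151%

2.7151%


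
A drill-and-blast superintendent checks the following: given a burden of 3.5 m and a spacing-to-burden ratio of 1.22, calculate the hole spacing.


Spacing = burden * ratio
= 3.5 * 1.22
= 4.27 m

4.27 m


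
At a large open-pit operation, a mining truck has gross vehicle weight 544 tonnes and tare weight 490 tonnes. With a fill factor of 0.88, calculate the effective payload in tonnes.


47.52 tonnes

Maximum payload = gross - tare
= 544 - 490 = 54 tonnes
Effective payload = max payload * fill factor
= 54 * 0.88
= 47.52 tonnes


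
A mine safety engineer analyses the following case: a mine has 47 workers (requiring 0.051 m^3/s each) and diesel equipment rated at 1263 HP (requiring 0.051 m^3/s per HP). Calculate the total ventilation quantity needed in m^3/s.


Airflow for workers:
Q_people = 47 * 0.051 = 2.397 m^3/s
Airflow for diesel equipment:
Q_diesel = 1263 * 0.051 = 64.413 m^3/s
Total ventilation:
Q_total = 2.397 + 64.413
= 66.81 m^3/s

66.81 m^3/s


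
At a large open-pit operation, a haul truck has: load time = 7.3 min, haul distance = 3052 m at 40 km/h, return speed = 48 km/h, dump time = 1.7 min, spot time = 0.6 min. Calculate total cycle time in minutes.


17.993 min

Convert haul speed to m/min: 40 * 1000/60 = 666.6666667 m/min
Haul time = 3052 / 666.6666667 = 4.578 min
Convert return speed to m/min: 48 * 1000/60 = 800 m/min
Return time = 3052 / 800 = 3.815 min
Total cycle time:
= 7.3 + 4.578 + 1.7 + 3.815 + 0.6
= 17.993 min


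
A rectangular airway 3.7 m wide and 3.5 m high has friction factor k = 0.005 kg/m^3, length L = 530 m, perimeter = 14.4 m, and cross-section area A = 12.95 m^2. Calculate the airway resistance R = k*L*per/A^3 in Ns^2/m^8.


Compute the numerator:
k * L * per = 0.005 * 530 * 14.4
= 38.16
Compute the denominator:
A^3 = 12.95^3 = 2171.747375
Resistance:
R = 38.16 / 2171.747375
= 0.0176 Ns^2/m^8

0.0176 Ns^2/m^8


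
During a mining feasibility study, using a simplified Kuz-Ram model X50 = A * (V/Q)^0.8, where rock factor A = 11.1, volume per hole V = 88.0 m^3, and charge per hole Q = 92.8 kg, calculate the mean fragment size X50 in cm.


10.6383 cm

Compute V/Q:
V/Q = 88.0 / 92.8 = 0.9482758621
Raise to the power 0.8:
(V/Q)^0.8 = 0.9482758621^0.8 = 0.9584021002
Multiply by A:
X50 = 11.1 * 0.9584021002
= 10.6383 cm


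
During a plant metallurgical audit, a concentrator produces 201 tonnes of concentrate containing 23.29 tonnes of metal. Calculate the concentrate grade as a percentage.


11.5871%

Grade = (metal in concentrate / concentrate mass) * 100
= (23.29 / 201) * 100
= 0.1158706468 * 100
= 11.5871%


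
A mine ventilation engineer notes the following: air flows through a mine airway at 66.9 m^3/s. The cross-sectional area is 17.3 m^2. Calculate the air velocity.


Velocity = flow rate / cross-sectional area
= 66.9 / 17.3
= 3.8671 m/s

3.8671 m/s


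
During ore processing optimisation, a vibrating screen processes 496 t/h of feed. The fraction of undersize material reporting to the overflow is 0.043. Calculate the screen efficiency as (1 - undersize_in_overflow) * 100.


Screen efficiency = (1 - fraction of undersize in overflow) * 100
= (1 - 0.043) * 100
= 0.957 * 100
= 95.7%

95.7%


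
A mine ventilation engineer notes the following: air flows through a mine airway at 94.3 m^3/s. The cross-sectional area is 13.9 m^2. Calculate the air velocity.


6.7842 m/s

Velocity = flow rate / cross-sectional area
= 94.3 / 13.9
= 6.7842 m/s


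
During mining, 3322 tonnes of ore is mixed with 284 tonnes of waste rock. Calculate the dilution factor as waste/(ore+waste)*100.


Total material = ore + waste
= 3322 + 284 = 3606 tonnes
Dilution = waste / total * 100
= 284 / 3606 * 100
= 0.07875762618 * 100
= 7.8758%

7.8758%


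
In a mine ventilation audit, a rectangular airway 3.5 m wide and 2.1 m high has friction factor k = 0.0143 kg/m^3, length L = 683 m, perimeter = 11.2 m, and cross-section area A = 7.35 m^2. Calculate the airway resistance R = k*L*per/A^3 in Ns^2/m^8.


0.2755 Ns^2/m^8

Compute the numerator:
k * L * per = 0.0143 * 683 * 11.2
= 109.38928
Compute the denominator:
A^3 = 7.35^3 = 397.065375
Resistance:
R = 109.38928 / 397.065375
= 0.2755 Ns^2/m^8


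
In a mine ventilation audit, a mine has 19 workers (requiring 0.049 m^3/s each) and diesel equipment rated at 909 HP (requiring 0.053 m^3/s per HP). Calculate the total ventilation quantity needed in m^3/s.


Airflow for workers:
Q_people = 19 * 0.049 = 0.931 m^3/s
Airflow for diesel equipment:
Q_diesel = 909 * 0.053 = 48.177 m^3/s
Total ventilation:
Q_total = 0.931 + 48.177
= 49.108 m^3/s

49.108 m^3/s


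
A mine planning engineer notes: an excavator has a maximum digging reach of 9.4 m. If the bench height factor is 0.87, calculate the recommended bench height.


8.178 m

Bench height = reach * factor
= 9.4 * 0.87
= 8.178 m


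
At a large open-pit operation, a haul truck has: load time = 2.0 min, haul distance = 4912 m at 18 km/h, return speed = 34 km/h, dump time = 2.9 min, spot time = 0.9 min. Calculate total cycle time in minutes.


Convert haul speed to m/min: 18 * 1000/60 = 300 m/min
Haul time = 4912 / 300 = 16.37333333 min
Convert return speed to m/min: 34 * 1000/60 = 566.6666667 m/min
Return time = 4912 / 566.6666667 = 8.668235294 min
Total cycle time:
= 2.0 + 16.37333333 + 2.9 + 8.668235294 + 0.9
= 30.8416 min

30.8416 min


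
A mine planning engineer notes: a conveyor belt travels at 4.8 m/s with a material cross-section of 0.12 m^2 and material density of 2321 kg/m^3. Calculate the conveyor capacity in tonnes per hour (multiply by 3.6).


Volumetric flow = speed * area
= 4.8 * 0.12 = 0.576 m^3/s
Mass flow = volumetric * density
= 0.576 * 2321 = 1336.896 kg/s
Convert to t/h: multiply by 3.6
Capacity = 1336.896 * 3.6
= 4812.8256 t/h

4812.8256 t/h


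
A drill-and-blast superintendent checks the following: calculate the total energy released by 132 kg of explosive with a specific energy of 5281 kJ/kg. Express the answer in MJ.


697.092 MJ

Energy = mass * specific_energy / 1000
= 132 * 5281 / 1000
= 697092 / 1000
= 697.092 MJ


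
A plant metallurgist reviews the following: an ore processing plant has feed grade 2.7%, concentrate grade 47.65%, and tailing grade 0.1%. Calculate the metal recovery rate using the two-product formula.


96.4988%

Using the two-product formula:
R = 100 * c * (f - t) / (f * (c - t))
Numerator = 100 * 47.65 * (2.7 - 0.1)
= 100 * 47.65 * 2.6
= 12389.0
Denominator = 2.7 * (47.65 - 0.1)
= 2.7 * 47.55
= 128.385
R = 12389.0 / 128.385
= 96.4988%


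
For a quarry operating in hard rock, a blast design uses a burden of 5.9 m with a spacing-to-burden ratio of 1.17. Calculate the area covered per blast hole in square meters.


First, find the spacing:
Spacing = burden * ratio = 5.9 * 1.17
= 6.903 m
Then, calculate the area:
Area = burden * spacing = 5.9 * 6.903
= 40.7277 m^2

40.7277 m^2


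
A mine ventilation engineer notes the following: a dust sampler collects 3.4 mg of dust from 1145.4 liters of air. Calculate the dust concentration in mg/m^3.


2.9684 mg/m^3

Convert liters to m^3: 1 m^3 = 1000 L
Concentration = mass / volume * 1000
= 3.4 / 1145.4 * 1000
= 0.00296839532 * 1000
= 2.9684 mg/m^3


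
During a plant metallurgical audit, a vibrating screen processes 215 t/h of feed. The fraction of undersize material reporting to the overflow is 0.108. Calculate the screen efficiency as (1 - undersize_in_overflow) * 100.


Screen efficiency = (1 - fraction of undersize in overflow) * 100
= (1 - 0.108) * 100
= 0.892 * 100
= 89.2%

89.2%


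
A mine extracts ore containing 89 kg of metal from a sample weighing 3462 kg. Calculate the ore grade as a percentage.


Ore grade = (metal mass / ore mass) * 100
= (89 / 3462) * 100
= 0.02570768342 * 100
= 2.5708%

2.5708%


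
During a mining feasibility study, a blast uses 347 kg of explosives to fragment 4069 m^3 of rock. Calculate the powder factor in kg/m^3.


Powder factor = explosive mass / rock volume
= 347 / 4069
= 0.0853 kg/m^3

0.0853 kg/m^3


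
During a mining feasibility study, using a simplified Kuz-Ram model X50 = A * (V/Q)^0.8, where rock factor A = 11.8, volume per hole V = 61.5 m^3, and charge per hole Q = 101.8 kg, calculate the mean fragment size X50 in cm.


7.8847 cm

Compute V/Q:
V/Q = 61.5 / 101.8 = 0.6041257367
Raise to the power 0.8:
(V/Q)^0.8 = 0.6041257367^0.8 = 0.6681929209
Multiply by A:
X50 = 11.8 * 0.6681929209
= 7.8847 cm


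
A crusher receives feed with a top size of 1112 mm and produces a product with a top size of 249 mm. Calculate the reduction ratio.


Reduction ratio = feed size / product size
= 1112 / 249
= 4.4659

4.4659


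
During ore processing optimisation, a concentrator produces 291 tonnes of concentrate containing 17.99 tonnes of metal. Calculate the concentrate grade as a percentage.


Grade = (metal in concentrate / concentrate mass) * 100
= (17.99 / 291) * 100
= 0.06182130584 * 100
= 6.1821%

6.1821%


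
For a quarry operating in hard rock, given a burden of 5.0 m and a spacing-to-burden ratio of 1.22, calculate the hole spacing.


6.1 m

Spacing = burden * ratio
= 5.0 * 1.22
= 6.1 m


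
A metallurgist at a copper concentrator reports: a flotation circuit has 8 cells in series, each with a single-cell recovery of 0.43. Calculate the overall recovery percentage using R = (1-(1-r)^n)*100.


98.8857%

Complement of single-cell recovery:
1 - r = 1 - 0.43 = 0.57
Raise to power n:
(1 - r)^8 = 0.57^8 = 0.01114291571
Overall recovery:
R = (1 - 0.01114291571) * 100
= 98.8857%


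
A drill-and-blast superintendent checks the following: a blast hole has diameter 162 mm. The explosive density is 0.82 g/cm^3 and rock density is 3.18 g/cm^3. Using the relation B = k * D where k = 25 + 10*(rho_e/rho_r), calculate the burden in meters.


First, compute k:
rho_e / rho_r = 0.82 / 3.18 = 0.2578616352
k = 25 + 10 * 0.2578616352 = 27.57861635
Then, compute burden:
B = k * D / 1000 = 27.57861635 * 162 / 1000
= 4467.735849 / 1000
= 4.4677 m

4.4677 m


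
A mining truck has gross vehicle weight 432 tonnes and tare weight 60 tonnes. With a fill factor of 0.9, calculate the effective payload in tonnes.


334.8 tonnes

Maximum payload = gross - tare
= 432 - 60 = 372 tonnes
Effective payload = max payload * fill factor
= 372 * 0.9
= 334.8 tonnes


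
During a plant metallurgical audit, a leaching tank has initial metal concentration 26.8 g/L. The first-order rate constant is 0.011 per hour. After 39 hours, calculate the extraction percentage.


34.884%

Compute the exponent:
-k * t = -0.011 * 39 = -0.429
Remaining concentration:
C = 26.8 * exp(-0.429)
= 26.8 * 0.6511599292
= 17.4510861 g/L
Extracted = 26.8 - 17.4510861 = 9.348913898 g/L
Extraction % = 9.348913898 / 26.8 * 100
= 34.884%


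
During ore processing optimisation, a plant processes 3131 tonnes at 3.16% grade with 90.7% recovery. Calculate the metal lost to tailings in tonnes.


9.2014 tonnes

Total metal in feed:
= 3131 * 3.16 / 100 = 98.9396 tonnes
Metal recovered:
= 98.9396 * 90.7 / 100 = 89.7382172 tonnes
Metal lost to tailings:
= 98.9396 - 89.7382172
= 9.2014 tonnes


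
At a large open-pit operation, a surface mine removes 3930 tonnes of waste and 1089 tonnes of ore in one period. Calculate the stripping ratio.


3.6088

Stripping ratio = waste tonnage / ore tonnage
= 3930 / 1089
= 3.6088


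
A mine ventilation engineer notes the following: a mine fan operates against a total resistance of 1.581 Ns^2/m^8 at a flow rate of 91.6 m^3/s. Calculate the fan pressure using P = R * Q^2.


13265.4754 Pa

Compute Q^2:
Q^2 = 91.6^2 = 8390.56
Compute pressure:
P = R * Q^2 = 1.581 * 8390.56
= 13265.4754 Pa


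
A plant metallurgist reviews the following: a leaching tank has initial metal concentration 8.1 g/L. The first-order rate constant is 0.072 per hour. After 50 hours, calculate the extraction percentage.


97.2676%

Compute the exponent:
-k * t = -0.072 * 50 = -3.6
Remaining concentration:
C = 8.1 * exp(-3.6)
= 8.1 * 0.02732372245
= 0.2213221518 g/L
Extracted = 8.1 - 0.2213221518 = 7.878677848 g/L
Extraction % = 7.878677848 / 8.1 * 100
= 97.2676%


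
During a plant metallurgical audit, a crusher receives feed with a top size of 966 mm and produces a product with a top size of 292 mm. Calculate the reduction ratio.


3.3082

Reduction ratio = feed size / product size
= 966 / 292
= 3.3082


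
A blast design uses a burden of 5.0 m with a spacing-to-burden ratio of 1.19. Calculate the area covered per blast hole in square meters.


First, find the spacing:
Spacing = burden * ratio = 5.0 * 1.19
= 5.95 m
Then, calculate the area:
Area = burden * spacing = 5.0 * 5.95
= 29.75 m^2

29.75 m^2


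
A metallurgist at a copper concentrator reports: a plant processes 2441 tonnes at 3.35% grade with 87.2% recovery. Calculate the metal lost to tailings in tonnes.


10.467 tonnes

Total metal in feed:
= 2441 * 3.35 / 100 = 81.7735 tonnes
Metal recovered:
= 81.7735 * 87.2 / 100 = 71.306492 tonnes
Metal lost to tailings:
= 81.7735 - 71.306492
= 10.467 tonnes


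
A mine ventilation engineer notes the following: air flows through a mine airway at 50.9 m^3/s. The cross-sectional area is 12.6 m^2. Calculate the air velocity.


Velocity = flow rate / cross-sectional area
= 50.9 / 12.6
= 4.0397 m/s

4.0397 m/s


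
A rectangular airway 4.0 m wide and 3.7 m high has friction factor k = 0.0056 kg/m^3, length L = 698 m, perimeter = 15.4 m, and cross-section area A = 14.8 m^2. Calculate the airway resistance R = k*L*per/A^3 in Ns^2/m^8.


0.0186 Ns^2/m^8

Compute the numerator:
k * L * per = 0.0056 * 698 * 15.4
= 60.19552
Compute the denominator:
A^3 = 14.8^3 = 3241.792
Resistance:
R = 60.19552 / 3241.792
= 0.0186 Ns^2/m^8


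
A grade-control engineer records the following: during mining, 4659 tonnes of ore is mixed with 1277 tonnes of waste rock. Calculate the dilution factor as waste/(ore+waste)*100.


21.5128%

Total material = ore + waste
= 4659 + 1277 = 5936 tonnes
Dilution = waste / total * 100
= 1277 / 5936 * 100
= 0.2151280323 * 100
= 21.5128%


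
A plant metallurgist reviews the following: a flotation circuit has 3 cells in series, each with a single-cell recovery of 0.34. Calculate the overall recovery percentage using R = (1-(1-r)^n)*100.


71.2504%

Complement of single-cell recovery:
1 - r = 1 - 0.34 = 0.66
Raise to power n:
(1 - r)^3 = 0.66^3 = 0.287496
Overall recovery:
R = (1 - 0.287496) * 100
= 71.2504%


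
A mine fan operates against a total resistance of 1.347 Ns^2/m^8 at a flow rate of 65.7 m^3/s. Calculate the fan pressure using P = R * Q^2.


5814.312 Pa

Compute Q^2:
Q^2 = 65.7^2 = 4316.49
Compute pressure:
P = R * Q^2 = 1.347 * 4316.49
= 5814.312 Pa


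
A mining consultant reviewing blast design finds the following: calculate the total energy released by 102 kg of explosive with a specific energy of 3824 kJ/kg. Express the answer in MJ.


390.048 MJ

Energy = mass * specific_energy / 1000
= 102 * 3824 / 1000
= 390048 / 1000
= 390.048 MJ


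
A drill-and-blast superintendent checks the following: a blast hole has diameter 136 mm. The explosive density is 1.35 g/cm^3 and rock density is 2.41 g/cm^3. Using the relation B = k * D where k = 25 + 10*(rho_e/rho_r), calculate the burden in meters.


4.1618 m

First, compute k:
rho_e / rho_r = 1.35 / 2.41 = 0.5601659751
k = 25 + 10 * 0.5601659751 = 30.60165975
Then, compute burden:
B = k * D / 1000 = 30.60165975 * 136 / 1000
= 4161.825726 / 1000
= 4.1618 m


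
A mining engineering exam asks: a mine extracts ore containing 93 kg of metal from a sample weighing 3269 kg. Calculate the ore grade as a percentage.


Ore grade = (metal mass / ore mass) * 100
= (93 / 3269) * 100
= 0.02844906699 * 100
= 2.8449%

2.8449%


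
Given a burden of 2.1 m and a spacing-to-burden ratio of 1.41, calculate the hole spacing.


2.961 m

Spacing = burden * ratio
= 2.1 * 1.41
= 2.961 m


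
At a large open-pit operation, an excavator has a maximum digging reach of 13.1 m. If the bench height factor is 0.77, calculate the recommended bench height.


10.087 m

Bench height = reach * factor
= 13.1 * 0.77
= 10.087 m


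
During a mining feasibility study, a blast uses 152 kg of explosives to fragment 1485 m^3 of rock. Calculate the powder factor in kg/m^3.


0.1024 kg/m^3

Powder factor = explosive mass / rock volume
= 152 / 1485
= 0.1024 kg/m^3


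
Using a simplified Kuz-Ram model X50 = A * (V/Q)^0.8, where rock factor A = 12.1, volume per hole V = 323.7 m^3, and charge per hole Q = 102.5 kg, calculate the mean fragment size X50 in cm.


Compute V/Q:
V/Q = 323.7 / 102.5 = 3.15804878
Raise to the power 0.8:
(V/Q)^0.8 = 3.15804878^0.8 = 2.509198777
Multiply by A:
X50 = 12.1 * 2.509198777
= 30.3613 cm

30.3613 cm


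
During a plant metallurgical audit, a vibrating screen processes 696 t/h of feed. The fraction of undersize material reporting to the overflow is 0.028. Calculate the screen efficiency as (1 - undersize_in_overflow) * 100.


Screen efficiency = (1 - fraction of undersize in overflow) * 100
= (1 - 0.028) * 100
= 0.972 * 100
= 97.2%

97.2%


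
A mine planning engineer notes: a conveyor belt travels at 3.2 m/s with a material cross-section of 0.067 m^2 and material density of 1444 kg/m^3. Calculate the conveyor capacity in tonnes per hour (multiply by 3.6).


Volumetric flow = speed * area
= 3.2 * 0.067 = 0.2144 m^3/s
Mass flow = volumetric * density
= 0.2144 * 1444 = 309.5936 kg/s
Convert to t/h: multiply by 3.6
Capacity = 309.5936 * 3.6
= 1114.537 t/h

1114.537 t/h


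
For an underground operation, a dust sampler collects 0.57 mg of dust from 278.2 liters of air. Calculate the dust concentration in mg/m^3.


Convert liters to m^3: 1 m^3 = 1000 L
Concentration = mass / volume * 1000
= 0.57 / 278.2 * 1000
= 0.002048885694 * 1000
= 2.0489 mg/m^3

2.0489 mg/m^3


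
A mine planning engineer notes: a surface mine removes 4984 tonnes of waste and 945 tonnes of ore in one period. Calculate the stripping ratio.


Stripping ratio = waste tonnage / ore tonnage
= 4984 / 945
= 5.2741

5.2741


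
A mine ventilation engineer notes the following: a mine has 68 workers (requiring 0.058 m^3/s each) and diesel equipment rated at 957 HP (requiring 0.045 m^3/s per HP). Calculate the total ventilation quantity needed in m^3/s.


47.009 m^3/s

Airflow for workers:
Q_people = 68 * 0.058 = 3.944 m^3/s
Airflow for diesel equipment:
Q_diesel = 957 * 0.045 = 43.065 m^3/s
Total ventilation:
Q_total = 3.944 + 43.065
= 47.009 m^3/s


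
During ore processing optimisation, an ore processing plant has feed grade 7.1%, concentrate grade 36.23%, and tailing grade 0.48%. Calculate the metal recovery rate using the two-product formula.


Using the two-product formula:
R = 100 * c * (f - t) / (f * (c - t))
Numerator = 100 * 36.23 * (7.1 - 0.48)
= 100 * 36.23 * 6.62
= 23984.26
Denominator = 7.1 * (36.23 - 0.48)
= 7.1 * 35.75
= 253.825
R = 23984.26 / 253.825
= 94.4913%

94.4913%


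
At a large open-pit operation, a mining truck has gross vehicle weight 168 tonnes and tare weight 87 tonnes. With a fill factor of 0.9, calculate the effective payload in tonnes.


72.9 tonnes

Maximum payload = gross - tare
= 168 - 87 = 81 tonnes
Effective payload = max payload * fill factor
= 81 * 0.9
= 72.9 tonnes


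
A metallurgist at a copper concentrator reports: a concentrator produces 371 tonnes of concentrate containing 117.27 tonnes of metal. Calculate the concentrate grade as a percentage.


31.6092%

Grade = (metal in concentrate / concentrate mass) * 100
= (117.27 / 371) * 100
= 0.3160916442 * 100
= 31.6092%


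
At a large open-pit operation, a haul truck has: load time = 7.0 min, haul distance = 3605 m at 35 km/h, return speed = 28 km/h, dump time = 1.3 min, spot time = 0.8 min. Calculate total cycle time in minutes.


23.005 min

Convert haul speed to m/min: 35 * 1000/60 = 583.3333333 m/min
Haul time = 3605 / 583.3333333 = 6.18 min
Convert return speed to m/min: 28 * 1000/60 = 466.6666667 m/min
Return time = 3605 / 466.6666667 = 7.725 min
Total cycle time:
= 7.0 + 6.18 + 1.3 + 7.725 + 0.8
= 23.005 min


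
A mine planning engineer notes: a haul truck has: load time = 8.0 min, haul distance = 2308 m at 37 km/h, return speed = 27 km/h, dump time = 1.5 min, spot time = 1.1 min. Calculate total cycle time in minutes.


Convert haul speed to m/min: 37 * 1000/60 = 616.6666667 m/min
Haul time = 2308 / 616.6666667 = 3.742702703 min
Convert return speed to m/min: 27 * 1000/60 = 450 m/min
Return time = 2308 / 450 = 5.128888889 min
Total cycle time:
= 8.0 + 3.742702703 + 1.5 + 5.128888889 + 1.1
= 19.4716 min

19.4716 min


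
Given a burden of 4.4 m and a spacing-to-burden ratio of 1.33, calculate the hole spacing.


5.852 m

Spacing = burden * ratio
= 4.4 * 1.33
= 5.852 m


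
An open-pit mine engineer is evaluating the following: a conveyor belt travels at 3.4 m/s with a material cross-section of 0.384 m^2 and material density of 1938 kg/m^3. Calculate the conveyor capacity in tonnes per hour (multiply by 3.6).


9108.9101 t/h

Volumetric flow = speed * area
= 3.4 * 0.384 = 1.3056 m^3/s
Mass flow = volumetric * density
= 1.3056 * 1938 = 2530.2528 kg/s
Convert to t/h: multiply by 3.6
Capacity = 2530.2528 * 3.6
= 9108.9101 t/h


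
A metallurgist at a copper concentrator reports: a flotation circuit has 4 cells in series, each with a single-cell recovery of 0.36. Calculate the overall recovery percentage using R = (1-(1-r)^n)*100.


83.2228%

Complement of single-cell recovery:
1 - r = 1 - 0.36 = 0.64
Raise to power n:
(1 - r)^4 = 0.64^4 = 0.16777216
Overall recovery:
R = (1 - 0.16777216) * 100
= 83.2228%


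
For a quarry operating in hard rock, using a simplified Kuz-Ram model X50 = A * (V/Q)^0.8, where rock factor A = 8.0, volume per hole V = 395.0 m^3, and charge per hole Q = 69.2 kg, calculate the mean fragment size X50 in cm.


32.2317 cm

Compute V/Q:
V/Q = 395.0 / 69.2 = 5.708092486
Raise to the power 0.8:
(V/Q)^0.8 = 5.708092486^0.8 = 4.028958564
Multiply by A:
X50 = 8.0 * 4.028958564
= 32.2317 cm


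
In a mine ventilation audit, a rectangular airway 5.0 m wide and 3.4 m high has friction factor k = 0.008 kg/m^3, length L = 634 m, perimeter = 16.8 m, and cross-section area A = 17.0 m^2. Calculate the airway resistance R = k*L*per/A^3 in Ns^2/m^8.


0.0173 Ns^2/m^8

Compute the numerator:
k * L * per = 0.008 * 634 * 16.8
= 85.2096
Compute the denominator:
A^3 = 17.0^3 = 4913
Resistance:
R = 85.2096 / 4913
= 0.0173 Ns^2/m^8


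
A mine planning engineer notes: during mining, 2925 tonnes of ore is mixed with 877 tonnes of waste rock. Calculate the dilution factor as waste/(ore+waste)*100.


Total material = ore + waste
= 2925 + 877 = 3802 tonnes
Dilution = waste / total * 100
= 877 / 3802 * 100
= 0.2306680694 * 100
= 23.0668%

23.0668%


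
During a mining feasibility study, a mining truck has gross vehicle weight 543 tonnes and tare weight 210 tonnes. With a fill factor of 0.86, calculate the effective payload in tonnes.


Maximum payload = gross - tare
= 543 - 210 = 333 tonnes
Effective payload = max payload * fill factor
= 333 * 0.86
= 286.38 tonnes

286.38 tonnes


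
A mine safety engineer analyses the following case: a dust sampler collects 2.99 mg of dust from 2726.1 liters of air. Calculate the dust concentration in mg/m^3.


1.0968 mg/m^3

Convert liters to m^3: 1 m^3 = 1000 L
Concentration = mass / volume * 1000
= 2.99 / 2726.1 * 1000
= 0.001096804959 * 1000
= 1.0968 mg/m^3


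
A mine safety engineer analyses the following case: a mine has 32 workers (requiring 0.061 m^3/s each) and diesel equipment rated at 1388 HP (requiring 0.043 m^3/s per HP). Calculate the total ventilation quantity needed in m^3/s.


Airflow for workers:
Q_people = 32 * 0.061 = 1.952 m^3/s
Airflow for diesel equipment:
Q_diesel = 1388 * 0.043 = 59.684 m^3/s
Total ventilation:
Q_total = 1.952 + 59.684
= 61.636 m^3/s

61.636 m^3/s


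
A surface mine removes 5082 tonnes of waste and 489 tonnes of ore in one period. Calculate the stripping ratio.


Stripping ratio = waste tonnage / ore tonnage
= 5082 / 489
= 10.3926

10.3926


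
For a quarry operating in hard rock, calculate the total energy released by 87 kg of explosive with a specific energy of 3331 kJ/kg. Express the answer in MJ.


289.797 MJ

Energy = mass * specific_energy / 1000
= 87 * 3331 / 1000
= 289797 / 1000
= 289.797 MJ


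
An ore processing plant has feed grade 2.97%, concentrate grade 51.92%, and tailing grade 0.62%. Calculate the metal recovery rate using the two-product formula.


80.0809%

Using the two-product formula:
R = 100 * c * (f - t) / (f * (c - t))
Numerator = 100 * 51.92 * (2.97 - 0.62)
= 100 * 51.92 * 2.35
= 12201.2
Denominator = 2.97 * (51.92 - 0.62)
= 2.97 * 51.3
= 152.361
R = 12201.2 / 152.361
= 80.0809%


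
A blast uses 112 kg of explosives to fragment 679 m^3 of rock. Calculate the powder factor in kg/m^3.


0.1649 kg/m^3

Powder factor = explosive mass / rock volume
= 112 / 679
= 0.1649 kg/m^3


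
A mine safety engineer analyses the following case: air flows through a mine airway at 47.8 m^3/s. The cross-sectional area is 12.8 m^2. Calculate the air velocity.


Velocity = flow rate / cross-sectional area
= 47.8 / 12.8
= 3.7344 m/s

3.7344 m/s


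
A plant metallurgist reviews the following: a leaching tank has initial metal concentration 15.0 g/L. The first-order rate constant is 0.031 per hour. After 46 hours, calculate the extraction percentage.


75.9732%

Compute the exponent:
-k * t = -0.031 * 46 = -1.426
Remaining concentration:
C = 15.0 * exp(-1.426)
= 15.0 * 0.240268075
= 3.604021124 g/L
Extracted = 15.0 - 3.604021124 = 11.39597888 g/L
Extraction % = 11.39597888 / 15.0 * 100
= 75.9732%


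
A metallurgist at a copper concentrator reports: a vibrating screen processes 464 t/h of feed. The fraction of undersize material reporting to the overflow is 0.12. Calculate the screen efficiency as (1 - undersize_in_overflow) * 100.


Screen efficiency = (1 - fraction of undersize in overflow) * 100
= (1 - 0.12) * 100
= 0.88 * 100
= 88.0%

88.0%


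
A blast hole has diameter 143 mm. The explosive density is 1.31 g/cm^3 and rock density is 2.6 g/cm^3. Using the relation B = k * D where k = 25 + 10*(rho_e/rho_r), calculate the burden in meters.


4.2955 m

First, compute k:
rho_e / rho_r = 1.31 / 2.6 = 0.5038461538
k = 25 + 10 * 0.5038461538 = 30.03846154
Then, compute burden:
B = k * D / 1000 = 30.03846154 * 143 / 1000
= 4295.5 / 1000
= 4.2955 m


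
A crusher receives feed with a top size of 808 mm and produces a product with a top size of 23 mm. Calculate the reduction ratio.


Reduction ratio = feed size / product size
= 808 / 23
= 35.1304

35.1304


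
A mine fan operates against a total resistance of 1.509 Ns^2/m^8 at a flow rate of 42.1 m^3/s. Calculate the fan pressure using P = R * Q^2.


2674.5667 Pa

Compute Q^2:
Q^2 = 42.1^2 = 1772.41
Compute pressure:
P = R * Q^2 = 1.509 * 1772.41
= 2674.5667 Pa


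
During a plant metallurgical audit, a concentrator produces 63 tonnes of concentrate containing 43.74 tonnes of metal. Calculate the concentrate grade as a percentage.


69.4286%

Grade = (metal in concentrate / concentrate mass) * 100
= (43.74 / 63) * 100
= 0.6942857143 * 100
= 69.4286%
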